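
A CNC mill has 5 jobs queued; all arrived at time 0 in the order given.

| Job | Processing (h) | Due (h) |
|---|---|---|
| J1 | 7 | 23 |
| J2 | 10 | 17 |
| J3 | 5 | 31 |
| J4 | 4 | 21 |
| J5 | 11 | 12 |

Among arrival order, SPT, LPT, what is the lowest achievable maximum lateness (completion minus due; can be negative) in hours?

16

FIFO (arrival order): J1 J2 J3 J4 J5.
J1: 0→7, due 23, lateness -16
J2: 7→17, due 17, lateness 0
J3: 17→22, due 31, lateness -9
J4: 22→26, due 21, lateness 5
J5: 26→37, due 12, lateness 25
Maximum = 25.
SPT (increasing processing time): J4 J3 J1 J2 J5.
J4: 0→4, due 21, lateness -17
J3: 4→9, due 31, lateness -22
J1: 9→16, due 23, lateness -7
J2: 16→26, due 17, lateness 9
J5: 26→37, due 12, lateness 25
Maximum = 25.
LPT (decreasing processing time): J5 J2 J1 J3 J4.
J5: 0→11, due 12, lateness -1
J2: 11→21, due 17, lateness 4
J1: 21→28, due 23, lateness 5
J3: 28→33, due 31, lateness 2
J4: 33→37, due 21, lateness 16
Maximum = 16.
FIFO 25, SPT 25, LPT 16 → minimum 16.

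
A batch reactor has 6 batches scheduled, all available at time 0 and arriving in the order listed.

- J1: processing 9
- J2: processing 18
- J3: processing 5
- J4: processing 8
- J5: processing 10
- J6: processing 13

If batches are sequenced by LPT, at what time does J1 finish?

50

LPT (decreasing processing time): J2 J6 J5 J1 J4 J3.
J2: 0→18
J6: 18→31
J5: 31→41
J1: 41→50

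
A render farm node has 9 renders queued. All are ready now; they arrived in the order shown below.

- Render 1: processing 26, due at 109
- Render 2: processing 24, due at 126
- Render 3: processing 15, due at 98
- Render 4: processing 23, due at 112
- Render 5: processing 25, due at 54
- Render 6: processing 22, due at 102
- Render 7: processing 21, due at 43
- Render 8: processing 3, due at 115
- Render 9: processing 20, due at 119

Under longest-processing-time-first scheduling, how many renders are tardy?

LPT (decreasing processing time): Render 1 Render 5 Render 2 Render 4 Render 6 Render 7 Render 9 Render 3 Render 8.
Render 1: 0→26, due 109, tardiness 0
Render 5: 26→51, due 54, tardiness 0
Render 2: 51→75, due 126, tardiness 0
Render 4: 75→98, due 112, tardiness 0
Render 6: 98→120, due 102, tardiness 18
Render 7: 120→141, due 43, tardiness 98
Render 9: 141→161, due 119, tardiness 42
Render 3: 161→176, due 98, tardiness 78
Render 8: 176→179, due 115, tardiness 64
Late renders: 5.

5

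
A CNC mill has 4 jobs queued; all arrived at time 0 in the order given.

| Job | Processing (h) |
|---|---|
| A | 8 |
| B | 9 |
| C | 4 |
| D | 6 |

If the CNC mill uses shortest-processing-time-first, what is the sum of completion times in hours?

59

SPT (increasing processing time): C D A B.
C: 0→4
D: 4→10
A: 10→18
B: 18→27
Sum = 4+10+18+27 = 59.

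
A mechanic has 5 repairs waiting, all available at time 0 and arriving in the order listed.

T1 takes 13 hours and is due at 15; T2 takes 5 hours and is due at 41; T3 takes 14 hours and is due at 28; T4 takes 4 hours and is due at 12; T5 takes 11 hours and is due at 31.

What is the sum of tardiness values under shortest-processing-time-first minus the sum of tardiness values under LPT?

SPT (increasing processing time): T4 T2 T5 T1 T3.
T4: 0→4, due 12, tardiness 0
T2: 4→9, due 41, tardiness 0
T5: 9→20, due 31, tardiness 0
T1: 20→33, due 15, tardiness 18
T3: 33→47, due 28, tardiness 19
Sum = 0+0+0+18+19 = 37.
LPT (decreasing processing time): T3 T1 T5 T2 T4.
T3: 0→14, due 28, tardiness 0
T1: 14→27, due 15, tardiness 12
T5: 27→38, due 31, tardiness 7
T2: 38→43, due 41, tardiness 2
T4: 43→47, due 12, tardiness 35
Sum = 0+12+7+2+35 = 56.
Difference = 37 − 56 = -19.

-19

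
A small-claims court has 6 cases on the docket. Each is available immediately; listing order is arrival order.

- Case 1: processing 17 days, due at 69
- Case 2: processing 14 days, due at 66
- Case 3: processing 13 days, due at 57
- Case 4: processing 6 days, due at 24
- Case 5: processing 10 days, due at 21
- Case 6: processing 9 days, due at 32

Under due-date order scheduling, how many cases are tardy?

EDD (increasing due date): Case 5 Case 4 Case 6 Case 3 Case 2 Case 1.
Case 5: 0→10, due 21, tardiness 0
Case 4: 10→16, due 24, tardiness 0
Case 6: 16→25, due 32, tardiness 0
Case 3: 25→38, due 57, tardiness 0
Case 2: 38→52, due 66, tardiness 0
Case 1: 52→69, due 69, tardiness 0
Late cases: 0.

0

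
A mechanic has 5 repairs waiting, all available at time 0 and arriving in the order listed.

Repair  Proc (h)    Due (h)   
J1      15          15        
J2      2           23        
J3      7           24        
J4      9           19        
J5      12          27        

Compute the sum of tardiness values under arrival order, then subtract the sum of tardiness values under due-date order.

FIFO (arrival order): J1 J2 J3 J4 J5.
J1: 0→15, due 15, tardiness 0
J2: 15→17, due 23, tardiness 0
J3: 17→24, due 24, tardiness 0
J4: 24→33, due 19, tardiness 14
J5: 33→45, due 27, tardiness 18
Sum = 0+0+0+14+18 = 32.
EDD (increasing due date): J1 J4 J2 J3 J5.
J1: 0→15, due 15, tardiness 0
J4: 15→24, due 19, tardiness 5
J2: 24→26, due 23, tardiness 3
J3: 26→33, due 24, tardiness 9
J5: 33→45, due 27, tardiness 18
Sum = 0+5+3+9+18 = 35.
Difference = 32 − 35 = -3.

-3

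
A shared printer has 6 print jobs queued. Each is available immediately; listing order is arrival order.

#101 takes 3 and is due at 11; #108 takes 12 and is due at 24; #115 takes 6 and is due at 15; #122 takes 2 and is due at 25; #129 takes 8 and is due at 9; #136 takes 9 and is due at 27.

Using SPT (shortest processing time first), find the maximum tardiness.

16

SPT (increasing processing time): #122 #101 #115 #129 #136 #108.
#122: 0→2, due 25, tardiness 0
#101: 2→5, due 11, tardiness 0
#115: 5→11, due 15, tardiness 0
#129: 11→19, due 9, tardiness 10
#136: 19→28, due 27, tardiness 1
#108: 28→40, due 24, tardiness 16
Maximum = 16.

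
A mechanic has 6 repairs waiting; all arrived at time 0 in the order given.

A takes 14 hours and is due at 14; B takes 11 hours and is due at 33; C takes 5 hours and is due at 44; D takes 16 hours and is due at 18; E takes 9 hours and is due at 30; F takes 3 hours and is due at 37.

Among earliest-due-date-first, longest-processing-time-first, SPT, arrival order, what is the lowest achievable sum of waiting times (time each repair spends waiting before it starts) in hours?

EDD (increasing due date): A D E B F C.
A: waits 0, runs 0→14
D: waits 14, runs 14→30
E: waits 30, runs 30→39
B: waits 39, runs 39→50
F: waits 50, runs 50→53
C: waits 53, runs 53→58
Sum = 0+14+30+39+50+53 = 186.
LPT (decreasing processing time): D A B E C F.
D: waits 0, runs 0→16
A: waits 16, runs 16→30
B: waits 30, runs 30→41
E: waits 41, runs 41→50
C: waits 50, runs 50→55
F: waits 55, runs 55→58
Sum = 0+16+30+41+50+55 = 192.
SPT (increasing processing time): F C E B A D.
F: waits 0, runs 0→3
C: waits 3, runs 3→8
E: waits 8, runs 8→17
B: waits 17, runs 17→28
A: waits 28, runs 28→42
D: waits 42, runs 42→58
Sum = 0+3+8+17+28+42 = 98.
FIFO (arrival order): A B C D E F.
A: waits 0, runs 0→14
B: waits 14, runs 14→25
C: waits 25, runs 25→30
D: waits 30, runs 30→46
E: waits 46, runs 46→55
F: waits 55, runs 55→58
Sum = 0+14+25+30+46+55 = 170.
EDD 186, LPT 192, SPT 98, FIFO 170 → minimum 98.

98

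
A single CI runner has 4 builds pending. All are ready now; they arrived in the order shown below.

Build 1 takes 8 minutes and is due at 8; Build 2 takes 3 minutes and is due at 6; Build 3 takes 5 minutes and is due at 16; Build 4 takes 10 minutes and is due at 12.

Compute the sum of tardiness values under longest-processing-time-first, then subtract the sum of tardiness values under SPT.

15

LPT (decreasing processing time): Build 4 Build 1 Build 3 Build 2.
Build 4: 0→10, due 12, tardiness 0
Build 1: 10→18, due 8, tardiness 10
Build 3: 18→23, due 16, tardiness 7
Build 2: 23→26, due 6, tardiness 20
Sum = 0+10+7+20 = 37.
SPT (increasing processing time): Build 2 Build 3 Build 1 Build 4.
Build 2: 0→3, due 6, tardiness 0
Build 3: 3→8, due 16, tardiness 0
Build 1: 8→16, due 8, tardiness 8
Build 4: 16→26, due 12, tardiness 14
Sum = 0+0+8+14 = 22.
Difference = 37 − 22 = 15.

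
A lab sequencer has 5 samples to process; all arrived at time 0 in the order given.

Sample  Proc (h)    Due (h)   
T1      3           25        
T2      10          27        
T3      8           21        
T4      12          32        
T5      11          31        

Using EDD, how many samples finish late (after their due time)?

2

EDD (increasing due date): T3 T1 T2 T5 T4.
T3: 0→8, due 21, tardiness 0
T1: 8→11, due 25, tardiness 0
T2: 11→21, due 27, tardiness 0
T5: 21→32, due 31, tardiness 1
T4: 32→44, due 32, tardiness 12
Late samples: 2.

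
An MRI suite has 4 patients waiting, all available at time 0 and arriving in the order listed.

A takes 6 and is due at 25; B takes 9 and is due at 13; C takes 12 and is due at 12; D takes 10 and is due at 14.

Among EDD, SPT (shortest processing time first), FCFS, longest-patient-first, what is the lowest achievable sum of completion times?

EDD (increasing due date): C B D A.
C: 0→12
B: 12→21
D: 21→31
A: 31→37
Sum = 12+21+31+37 = 101.
SPT (increasing processing time): A B D C.
A: 0→6
B: 6→15
D: 15→25
C: 25→37
Sum = 6+15+25+37 = 83.
FIFO (arrival order): A B C D.
A: 0→6
B: 6→15
C: 15→27
D: 27→37
Sum = 6+15+27+37 = 85.
LPT (decreasing processing time): C D B A.
C: 0→12
D: 12→22
B: 22→31
A: 31→37
Sum = 12+22+31+37 = 102.
EDD 101, SPT 83, FIFO 85, LPT 102 → minimum 83.

83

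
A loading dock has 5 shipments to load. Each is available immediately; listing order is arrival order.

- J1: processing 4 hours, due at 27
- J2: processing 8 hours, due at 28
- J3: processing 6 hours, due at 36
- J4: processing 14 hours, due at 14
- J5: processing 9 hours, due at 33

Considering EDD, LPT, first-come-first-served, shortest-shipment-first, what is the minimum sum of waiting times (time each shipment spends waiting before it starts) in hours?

59

EDD (increasing due date): J4 J1 J2 J5 J3.
J4: waits 0, runs 0→14
J1: waits 14, runs 14→18
J2: waits 18, runs 18→26
J5: waits 26, runs 26→35
J3: waits 35, runs 35→41
Sum = 0+14+18+26+35 = 93.
LPT (decreasing processing time): J4 J5 J2 J3 J1.
J4: waits 0, runs 0→14
J5: waits 14, runs 14→23
J2: waits 23, runs 23→31
J3: waits 31, runs 31→37
J1: waits 37, runs 37→41
Sum = 0+14+23+31+37 = 105.
FIFO (arrival order): J1 J2 J3 J4 J5.
J1: waits 0, runs 0→4
J2: waits 4, runs 4→12
J3: waits 12, runs 12→18
J4: waits 18, runs 18→32
J5: waits 32, runs 32→41
Sum = 0+4+12+18+32 = 66.
SPT (increasing processing time): J1 J3 J2 J5 J4.
J1: waits 0, runs 0→4
J3: waits 4, runs 4→10
J2: waits 10, runs 10→18
J5: waits 18, runs 18→27
J4: waits 27, runs 27→41
Sum = 0+4+10+18+27 = 59.
EDD 93, LPT 105, FIFO 66, SPT 59 → minimum 59.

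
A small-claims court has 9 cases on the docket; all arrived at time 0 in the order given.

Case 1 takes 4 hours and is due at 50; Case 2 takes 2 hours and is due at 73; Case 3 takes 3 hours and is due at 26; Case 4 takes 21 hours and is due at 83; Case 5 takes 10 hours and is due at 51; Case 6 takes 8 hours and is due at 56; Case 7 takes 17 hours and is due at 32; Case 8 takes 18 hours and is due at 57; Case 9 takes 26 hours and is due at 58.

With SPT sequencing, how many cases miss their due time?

3

SPT (increasing processing time): Case 2 Case 3 Case 1 Case 6 Case 5 Case 7 Case 8 Case 4 Case 9.
Case 2: 0→2, due 73, tardiness 0
Case 3: 2→5, due 26, tardiness 0
Case 1: 5→9, due 50, tardiness 0
Case 6: 9→17, due 56, tardiness 0
Case 5: 17→27, due 51, tardiness 0
Case 7: 27→44, due 32, tardiness 12
Case 8: 44→62, due 57, tardiness 5
Case 4: 62→83, due 83, tardiness 0
Case 9: 83→109, due 58, tardiness 51
Late cases: 3.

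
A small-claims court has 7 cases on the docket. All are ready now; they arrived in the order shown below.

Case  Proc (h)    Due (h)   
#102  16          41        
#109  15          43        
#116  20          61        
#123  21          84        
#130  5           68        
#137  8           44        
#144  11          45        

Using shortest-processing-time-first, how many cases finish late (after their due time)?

SPT (increasing processing time): #130 #137 #144 #109 #102 #116 #123.
#130: 0→5, due 68, tardiness 0
#137: 5→13, due 44, tardiness 0
#144: 13→24, due 45, tardiness 0
#109: 24→39, due 43, tardiness 0
#102: 39→55, due 41, tardiness 14
#116: 55→75, due 61, tardiness 14
#123: 75→96, due 84, tardiness 12
Late cases: 3.

3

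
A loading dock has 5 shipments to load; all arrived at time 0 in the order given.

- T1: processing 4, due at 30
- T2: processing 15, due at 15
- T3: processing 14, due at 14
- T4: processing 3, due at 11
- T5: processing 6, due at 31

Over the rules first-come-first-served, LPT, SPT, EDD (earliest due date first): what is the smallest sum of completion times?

92

FIFO (arrival order): T1 T2 T3 T4 T5.
T1: 0→4
T2: 4→19
T3: 19→33
T4: 33→36
T5: 36→42
Sum = 4+19+33+36+42 = 134.
LPT (decreasing processing time): T2 T3 T5 T1 T4.
T2: 0→15
T3: 15→29
T5: 29→35
T1: 35→39
T4: 39→42
Sum = 15+29+35+39+42 = 160.
SPT (increasing processing time): T4 T1 T5 T3 T2.
T4: 0→3
T1: 3→7
T5: 7→13
T3: 13→27
T2: 27→42
Sum = 3+7+13+27+42 = 92.
EDD (increasing due date): T4 T3 T2 T1 T5.
T4: 0→3
T3: 3→17
T2: 17→32
T1: 32→36
T5: 36→42
Sum = 3+17+32+36+42 = 130.
FIFO 134, LPT 160, SPT 92, EDD 130 → minimum 92.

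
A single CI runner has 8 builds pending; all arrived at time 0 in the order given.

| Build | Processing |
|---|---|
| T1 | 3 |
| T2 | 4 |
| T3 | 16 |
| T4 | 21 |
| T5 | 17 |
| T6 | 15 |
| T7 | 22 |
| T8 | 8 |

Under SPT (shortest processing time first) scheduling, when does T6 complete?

SPT (increasing processing time): T1 T2 T8 T6 T3 T5 T4 T7.
T1: 0→3
T2: 3→7
T8: 7→15
T6: 15→30

30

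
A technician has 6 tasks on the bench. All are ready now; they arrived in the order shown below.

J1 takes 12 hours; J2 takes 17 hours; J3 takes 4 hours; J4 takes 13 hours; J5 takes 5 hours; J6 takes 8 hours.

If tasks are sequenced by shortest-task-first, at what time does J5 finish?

SPT (increasing processing time): J3 J5 J6 J1 J4 J2.
J3: 0→4
J5: 4→9

9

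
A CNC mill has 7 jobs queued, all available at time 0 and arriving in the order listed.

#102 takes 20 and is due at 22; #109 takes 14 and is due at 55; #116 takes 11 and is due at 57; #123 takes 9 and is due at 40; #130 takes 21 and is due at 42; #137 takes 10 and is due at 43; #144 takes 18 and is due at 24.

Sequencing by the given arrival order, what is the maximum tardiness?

FIFO (arrival order): #102 #109 #116 #123 #130 #137 #144.
#102: 0→20, due 22, tardiness 0
#109: 20→34, due 55, tardiness 0
#116: 34→45, due 57, tardiness 0
#123: 45→54, due 40, tardiness 14
#130: 54→75, due 42, tardiness 33
#137: 75→85, due 43, tardiness 42
#144: 85→103, due 24, tardiness 79
Maximum = 79.

79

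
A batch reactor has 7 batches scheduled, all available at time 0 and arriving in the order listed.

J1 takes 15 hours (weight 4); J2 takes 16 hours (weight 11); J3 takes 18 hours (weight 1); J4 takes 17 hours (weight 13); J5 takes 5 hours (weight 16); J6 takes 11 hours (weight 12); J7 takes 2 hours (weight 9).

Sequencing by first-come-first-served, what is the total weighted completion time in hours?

4184

FIFO (arrival order): J1 J2 J3 J4 J5 J6 J7.
J1: finishes 15, weight 4, w·C = 60
J2: finishes 31, weight 11, w·C = 341
J3: finishes 49, weight 1, w·C = 49
J4: finishes 66, weight 13, w·C = 858
J5: finishes 71, weight 16, w·C = 1136
J6: finishes 82, weight 12, w·C = 984
J7: finishes 84, weight 9, w·C = 756
Sum = 60+341+49+858+1136+984+756 = 4184.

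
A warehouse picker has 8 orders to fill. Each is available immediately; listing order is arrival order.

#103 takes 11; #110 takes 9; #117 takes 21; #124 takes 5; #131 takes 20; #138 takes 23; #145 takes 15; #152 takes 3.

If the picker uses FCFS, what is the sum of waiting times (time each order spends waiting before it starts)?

FIFO (arrival order): #103 #110 #117 #124 #131 #138 #145 #152.
#103: waits 0, runs 0→11
#110: waits 11, runs 11→20
#117: waits 20, runs 20→41
#124: waits 41, runs 41→46
#131: waits 46, runs 46→66
#138: waits 66, runs 66→89
#145: waits 89, runs 89→104
#152: waits 104, runs 104→107
Sum = 0+11+20+41+46+66+89+104 = 377.

377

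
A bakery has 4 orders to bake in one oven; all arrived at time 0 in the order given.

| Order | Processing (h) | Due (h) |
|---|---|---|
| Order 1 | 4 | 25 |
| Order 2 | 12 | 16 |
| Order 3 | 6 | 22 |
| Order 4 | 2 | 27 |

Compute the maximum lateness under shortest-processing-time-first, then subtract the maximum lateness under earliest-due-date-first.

SPT (increasing processing time): Order 4 Order 1 Order 3 Order 2.
Order 4: 0→2, due 27, lateness -25
Order 1: 2→6, due 25, lateness -19
Order 3: 6→12, due 22, lateness -10
Order 2: 12→24, due 16, lateness 8
Maximum = 8.
EDD (increasing due date): Order 2 Order 3 Order 1 Order 4.
Order 2: 0→12, due 16, lateness -4
Order 3: 12→18, due 22, lateness -4
Order 1: 18→22, due 25, lateness -3
Order 4: 22→24, due 27, lateness -3
Maximum = -3.
Difference = 8 − -3 = 11.

11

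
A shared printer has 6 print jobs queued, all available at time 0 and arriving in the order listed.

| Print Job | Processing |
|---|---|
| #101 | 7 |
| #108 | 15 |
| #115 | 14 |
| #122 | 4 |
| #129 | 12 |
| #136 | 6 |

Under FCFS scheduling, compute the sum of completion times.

FIFO (arrival order): #101 #108 #115 #122 #129 #136.
#101: 0→7
#108: 7→22
#115: 22→36
#122: 36→40
#129: 40→52
#136: 52→58
Sum = 7+22+36+40+52+58 = 215.

215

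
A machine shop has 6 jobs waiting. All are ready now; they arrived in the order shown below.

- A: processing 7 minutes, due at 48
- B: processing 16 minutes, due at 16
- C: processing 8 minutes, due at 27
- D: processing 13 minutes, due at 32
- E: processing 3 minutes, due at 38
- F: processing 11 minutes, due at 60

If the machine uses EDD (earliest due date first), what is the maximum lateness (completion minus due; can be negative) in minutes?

5

EDD (increasing due date): B C D E A F.
B: 0→16, due 16, lateness 0
C: 16→24, due 27, lateness -3
D: 24→37, due 32, lateness 5
E: 37→40, due 38, lateness 2
A: 40→47, due 48, lateness -1
F: 47→58, due 60, lateness -2
Maximum = 5.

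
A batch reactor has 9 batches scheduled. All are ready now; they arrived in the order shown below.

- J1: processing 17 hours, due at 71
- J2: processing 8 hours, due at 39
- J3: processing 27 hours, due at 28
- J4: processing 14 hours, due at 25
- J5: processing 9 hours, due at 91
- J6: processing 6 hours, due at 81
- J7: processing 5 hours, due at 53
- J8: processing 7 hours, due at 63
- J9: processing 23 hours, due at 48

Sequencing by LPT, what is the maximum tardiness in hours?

LPT (decreasing processing time): J3 J9 J1 J4 J5 J2 J8 J6 J7.
J3: 0→27, due 28, tardiness 0
J9: 27→50, due 48, tardiness 2
J1: 50→67, due 71, tardiness 0
J4: 67→81, due 25, tardiness 56
J5: 81→90, due 91, tardiness 0
J2: 90→98, due 39, tardiness 59
J8: 98→105, due 63, tardiness 42
J6: 105→111, due 81, tardiness 30
J7: 111→116, due 53, tardiness 63
Maximum = 63.

63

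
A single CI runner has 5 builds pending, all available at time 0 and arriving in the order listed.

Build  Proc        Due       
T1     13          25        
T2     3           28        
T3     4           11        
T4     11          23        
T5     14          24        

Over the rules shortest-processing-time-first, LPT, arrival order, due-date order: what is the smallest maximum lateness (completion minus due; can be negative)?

SPT (increasing processing time): T2 T3 T4 T1 T5.
T2: 0→3, due 28, lateness -25
T3: 3→7, due 11, lateness -4
T4: 7→18, due 23, lateness -5
T1: 18→31, due 25, lateness 6
T5: 31→45, due 24, lateness 21
Maximum = 21.
LPT (decreasing processing time): T5 T1 T4 T3 T2.
T5: 0→14, due 24, lateness -10
T1: 14→27, due 25, lateness 2
T4: 27→38, due 23, lateness 15
T3: 38→42, due 11, lateness 31
T2: 42→45, due 28, lateness 17
Maximum = 31.
FIFO (arrival order): T1 T2 T3 T4 T5.
T1: 0→13, due 25, lateness -12
T2: 13→16, due 28, lateness -12
T3: 16→20, due 11, lateness 9
T4: 20→31, due 23, lateness 8
T5: 31→45, due 24, lateness 21
Maximum = 21.
EDD (increasing due date): T3 T4 T5 T1 T2.
T3: 0→4, due 11, lateness -7
T4: 4→15, due 23, lateness -8
T5: 15→29, due 24, lateness 5
T1: 29→42, due 25, lateness 17
T2: 42→45, due 28, lateness 17
Maximum = 17.
SPT 21, LPT 31, FIFO 21, EDD 17 → minimum 17.

17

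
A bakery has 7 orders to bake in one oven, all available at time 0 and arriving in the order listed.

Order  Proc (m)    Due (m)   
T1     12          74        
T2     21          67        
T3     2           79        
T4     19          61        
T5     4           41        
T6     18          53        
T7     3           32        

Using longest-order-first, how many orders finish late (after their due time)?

3

LPT (decreasing processing time): T2 T4 T6 T1 T5 T7 T3.
T2: 0→21, due 67, tardiness 0
T4: 21→40, due 61, tardiness 0
T6: 40→58, due 53, tardiness 5
T1: 58→70, due 74, tardiness 0
T5: 70→74, due 41, tardiness 33
T7: 74→77, due 32, tardiness 45
T3: 77→79, due 79, tardiness 0
Late orders: 3.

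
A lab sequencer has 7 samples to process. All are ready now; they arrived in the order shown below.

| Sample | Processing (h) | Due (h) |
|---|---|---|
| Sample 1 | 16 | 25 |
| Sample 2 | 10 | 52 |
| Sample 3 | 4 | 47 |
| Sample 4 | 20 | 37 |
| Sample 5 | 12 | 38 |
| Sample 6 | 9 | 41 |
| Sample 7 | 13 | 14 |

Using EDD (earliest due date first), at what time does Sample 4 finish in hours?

EDD (increasing due date): Sample 7 Sample 1 Sample 4 Sample 5 Sample 6 Sample 3 Sample 2.
Sample 7: 0→13
Sample 1: 13→29
Sample 4: 29→49

49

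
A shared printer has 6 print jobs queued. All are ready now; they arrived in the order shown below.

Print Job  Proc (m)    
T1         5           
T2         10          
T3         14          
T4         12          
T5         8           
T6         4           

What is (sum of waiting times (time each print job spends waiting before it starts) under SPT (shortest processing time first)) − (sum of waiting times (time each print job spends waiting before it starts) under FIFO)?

SPT (increasing processing time): T6 T1 T5 T2 T4 T3.
T6: waits 0, runs 0→4
T1: waits 4, runs 4→9
T5: waits 9, runs 9→17
T2: waits 17, runs 17→27
T4: waits 27, runs 27→39
T3: waits 39, runs 39→53
Sum = 0+4+9+17+27+39 = 96.
FIFO (arrival order): T1 T2 T3 T4 T5 T6.
T1: waits 0, runs 0→5
T2: waits 5, runs 5→15
T3: waits 15, runs 15→29
T4: waits 29, runs 29→41
T5: waits 41, runs 41→49
T6: waits 49, runs 49→53
Sum = 0+5+15+29+41+49 = 139.
Difference = 96 − 139 = -43.

-43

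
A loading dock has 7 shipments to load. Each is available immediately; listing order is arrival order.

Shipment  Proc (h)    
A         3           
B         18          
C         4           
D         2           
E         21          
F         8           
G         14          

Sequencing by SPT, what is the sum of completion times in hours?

SPT (increasing processing time): D A C F G B E.
D: 0→2
A: 2→5
C: 5→9
F: 9→17
G: 17→31
B: 31→49
E: 49→70
Sum = 2+5+9+17+31+49+70 = 183.

183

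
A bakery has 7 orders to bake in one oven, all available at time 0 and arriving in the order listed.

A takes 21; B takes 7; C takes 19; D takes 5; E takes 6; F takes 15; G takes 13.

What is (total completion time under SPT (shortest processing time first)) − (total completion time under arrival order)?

-103

SPT (increasing processing time): D E B G F C A.
D: 0→5
E: 5→11
B: 11→18
G: 18→31
F: 31→46
C: 46→65
A: 65→86
Sum = 5+11+18+31+46+65+86 = 262.
FIFO (arrival order): A B C D E F G.
A: 0→21
B: 21→28
C: 28→47
D: 47→52
E: 52→58
F: 58→73
G: 73→86
Sum = 21+28+47+52+58+73+86 = 365.
Difference = 262 − 365 = -103.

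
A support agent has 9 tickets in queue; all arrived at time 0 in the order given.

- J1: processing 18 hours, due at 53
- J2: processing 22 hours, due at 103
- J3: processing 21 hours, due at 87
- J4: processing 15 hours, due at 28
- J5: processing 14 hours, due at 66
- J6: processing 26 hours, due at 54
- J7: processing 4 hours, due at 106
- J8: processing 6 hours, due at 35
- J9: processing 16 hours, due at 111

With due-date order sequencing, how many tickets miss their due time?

6

EDD (increasing due date): J4 J8 J1 J6 J5 J3 J2 J7 J9.
J4: 0→15, due 28, tardiness 0
J8: 15→21, due 35, tardiness 0
J1: 21→39, due 53, tardiness 0
J6: 39→65, due 54, tardiness 11
J5: 65→79, due 66, tardiness 13
J3: 79→100, due 87, tardiness 13
J2: 100→122, due 103, tardiness 19
J7: 122→126, due 106, tardiness 20
J9: 126→142, due 111, tardiness 31
Late tickets: 6.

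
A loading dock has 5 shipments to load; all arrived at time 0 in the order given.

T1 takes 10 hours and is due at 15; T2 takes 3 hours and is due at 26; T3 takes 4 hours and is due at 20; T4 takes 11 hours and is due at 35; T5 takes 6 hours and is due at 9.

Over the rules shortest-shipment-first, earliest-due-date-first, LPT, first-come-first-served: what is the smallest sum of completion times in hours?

SPT (increasing processing time): T2 T3 T5 T1 T4.
T2: 0→3
T3: 3→7
T5: 7→13
T1: 13→23
T4: 23→34
Sum = 3+7+13+23+34 = 80.
EDD (increasing due date): T5 T1 T3 T2 T4.
T5: 0→6
T1: 6→16
T3: 16→20
T2: 20→23
T4: 23→34
Sum = 6+16+20+23+34 = 99.
LPT (decreasing processing time): T4 T1 T5 T3 T2.
T4: 0→11
T1: 11→21
T5: 21→27
T3: 27→31
T2: 31→34
Sum = 11+21+27+31+34 = 124.
FIFO (arrival order): T1 T2 T3 T4 T5.
T1: 0→10
T2: 10→13
T3: 13→17
T4: 17→28
T5: 28→34
Sum = 10+13+17+28+34 = 102.
SPT 80, EDD 99, LPT 124, FIFO 102 → minimum 80.

80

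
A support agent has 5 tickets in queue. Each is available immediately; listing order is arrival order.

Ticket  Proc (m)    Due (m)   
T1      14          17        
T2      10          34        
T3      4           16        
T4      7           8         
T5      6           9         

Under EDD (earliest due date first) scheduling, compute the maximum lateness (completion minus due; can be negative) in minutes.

EDD (increasing due date): T4 T5 T3 T1 T2.
T4: 0→7, due 8, lateness -1
T5: 7→13, due 9, lateness 4
T3: 13→17, due 16, lateness 1
T1: 17→31, due 17, lateness 14
T2: 31→41, due 34, lateness 7
Maximum = 14.

14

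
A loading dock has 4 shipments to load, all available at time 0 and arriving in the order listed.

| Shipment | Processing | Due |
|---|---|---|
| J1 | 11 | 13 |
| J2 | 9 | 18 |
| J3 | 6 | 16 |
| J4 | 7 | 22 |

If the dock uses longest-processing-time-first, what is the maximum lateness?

17

LPT (decreasing processing time): J1 J2 J4 J3.
J1: 0→11, due 13, lateness -2
J2: 11→20, due 18, lateness 2
J4: 20→27, due 22, lateness 5
J3: 27→33, due 16, lateness 17
Maximum = 17.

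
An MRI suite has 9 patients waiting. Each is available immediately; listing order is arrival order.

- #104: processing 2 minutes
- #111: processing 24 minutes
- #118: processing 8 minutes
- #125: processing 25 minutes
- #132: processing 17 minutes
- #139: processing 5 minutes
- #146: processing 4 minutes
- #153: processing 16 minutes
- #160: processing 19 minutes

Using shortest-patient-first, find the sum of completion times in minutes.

SPT (increasing processing time): #104 #146 #139 #118 #153 #132 #160 #111 #125.
#104: 0→2
#146: 2→6
#139: 6→11
#118: 11→19
#153: 19→35
#132: 35→52
#160: 52→71
#111: 71→95
#125: 95→120
Sum = 2+6+11+19+35+52+71+95+120 = 411.

411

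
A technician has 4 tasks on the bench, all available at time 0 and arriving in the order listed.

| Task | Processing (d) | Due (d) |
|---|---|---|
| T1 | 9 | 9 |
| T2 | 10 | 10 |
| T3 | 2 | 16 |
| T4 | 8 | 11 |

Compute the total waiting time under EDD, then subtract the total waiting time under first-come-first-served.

EDD (increasing due date): T1 T2 T4 T3.
T1: waits 0, runs 0→9
T2: waits 9, runs 9→19
T4: waits 19, runs 19→27
T3: waits 27, runs 27→29
Sum = 0+9+19+27 = 55.
FIFO (arrival order): T1 T2 T3 T4.
T1: waits 0, runs 0→9
T2: waits 9, runs 9→19
T3: waits 19, runs 19→21
T4: waits 21, runs 21→29
Sum = 0+9+19+21 = 49.
Difference = 55 − 49 = 6.

6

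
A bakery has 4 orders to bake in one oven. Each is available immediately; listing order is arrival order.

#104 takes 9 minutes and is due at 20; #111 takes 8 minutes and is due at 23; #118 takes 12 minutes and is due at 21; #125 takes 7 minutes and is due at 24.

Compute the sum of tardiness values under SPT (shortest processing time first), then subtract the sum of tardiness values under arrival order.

SPT (increasing processing time): #125 #111 #104 #118.
#125: 0→7, due 24, tardiness 0
#111: 7→15, due 23, tardiness 0
#104: 15→24, due 20, tardiness 4
#118: 24→36, due 21, tardiness 15
Sum = 0+0+4+15 = 19.
FIFO (arrival order): #104 #111 #118 #125.
#104: 0→9, due 20, tardiness 0
#111: 9→17, due 23, tardiness 0
#118: 17→29, due 21, tardiness 8
#125: 29→36, due 24, tardiness 12
Sum = 0+0+8+12 = 20.
Difference = 19 − 20 = -1.

-1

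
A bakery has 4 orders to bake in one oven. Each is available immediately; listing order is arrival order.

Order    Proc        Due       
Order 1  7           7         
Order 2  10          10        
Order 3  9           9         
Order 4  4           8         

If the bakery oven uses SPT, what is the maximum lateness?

SPT (increasing processing time): Order 4 Order 1 Order 3 Order 2.
Order 4: 0→4, due 8, lateness -4
Order 1: 4→11, due 7, lateness 4
Order 3: 11→20, due 9, lateness 11
Order 2: 20→30, due 10, lateness 20
Maximum = 20.

20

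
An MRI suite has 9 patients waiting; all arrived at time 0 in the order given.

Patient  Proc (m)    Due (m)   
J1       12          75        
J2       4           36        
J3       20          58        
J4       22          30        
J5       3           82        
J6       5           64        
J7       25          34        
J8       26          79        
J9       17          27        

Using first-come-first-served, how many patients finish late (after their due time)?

5

FIFO (arrival order): J1 J2 J3 J4 J5 J6 J7 J8 J9.
J1: 0→12, due 75, tardiness 0
J2: 12→16, due 36, tardiness 0
J3: 16→36, due 58, tardiness 0
J4: 36→58, due 30, tardiness 28
J5: 58→61, due 82, tardiness 0
J6: 61→66, due 64, tardiness 2
J7: 66→91, due 34, tardiness 57
J8: 91→117, due 79, tardiness 38
J9: 117→134, due 27, tardiness 107
Late patients: 5.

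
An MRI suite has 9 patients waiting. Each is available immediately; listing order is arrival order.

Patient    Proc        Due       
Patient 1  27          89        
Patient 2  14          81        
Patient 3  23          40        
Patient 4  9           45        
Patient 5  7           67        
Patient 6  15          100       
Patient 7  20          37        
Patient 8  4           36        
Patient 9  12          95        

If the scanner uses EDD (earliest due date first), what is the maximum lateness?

EDD (increasing due date): Patient 8 Patient 7 Patient 3 Patient 4 Patient 5 Patient 2 Patient 1 Patient 9 Patient 6.
Patient 8: 0→4, due 36, lateness -32
Patient 7: 4→24, due 37, lateness -13
Patient 3: 24→47, due 40, lateness 7
Patient 4: 47→56, due 45, lateness 11
Patient 5: 56→63, due 67, lateness -4
Patient 2: 63→77, due 81, lateness -4
Patient 1: 77→104, due 89, lateness 15
Patient 9: 104→116, due 95, lateness 21
Patient 6: 116→131, due 100, lateness 31
Maximum = 31.

31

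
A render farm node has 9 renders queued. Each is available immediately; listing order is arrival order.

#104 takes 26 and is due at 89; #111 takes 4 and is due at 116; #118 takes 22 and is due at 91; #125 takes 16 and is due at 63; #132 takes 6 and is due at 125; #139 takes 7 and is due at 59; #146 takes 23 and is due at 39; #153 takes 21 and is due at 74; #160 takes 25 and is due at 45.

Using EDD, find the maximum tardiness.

49

EDD (increasing due date): #146 #160 #139 #125 #153 #104 #118 #111 #132.
#146: 0→23, due 39, tardiness 0
#160: 23→48, due 45, tardiness 3
#139: 48→55, due 59, tardiness 0
#125: 55→71, due 63, tardiness 8
#153: 71→92, due 74, tardiness 18
#104: 92→118, due 89, tardiness 29
#118: 118→140, due 91, tardiness 49
#111: 140→144, due 116, tardiness 28
#132: 144→150, due 125, tardiness 25
Maximum = 49.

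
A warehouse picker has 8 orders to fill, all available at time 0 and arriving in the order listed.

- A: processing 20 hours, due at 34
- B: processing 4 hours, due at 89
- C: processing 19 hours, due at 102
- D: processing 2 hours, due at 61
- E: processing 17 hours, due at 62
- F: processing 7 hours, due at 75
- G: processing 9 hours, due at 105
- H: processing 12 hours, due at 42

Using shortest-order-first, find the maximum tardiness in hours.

56

SPT (increasing processing time): D B F G H E C A.
D: 0→2, due 61, tardiness 0
B: 2→6, due 89, tardiness 0
F: 6→13, due 75, tardiness 0
G: 13→22, due 105, tardiness 0
H: 22→34, due 42, tardiness 0
E: 34→51, due 62, tardiness 0
C: 51→70, due 102, tardiness 0
A: 70→90, due 34, tardiness 56
Maximum = 56.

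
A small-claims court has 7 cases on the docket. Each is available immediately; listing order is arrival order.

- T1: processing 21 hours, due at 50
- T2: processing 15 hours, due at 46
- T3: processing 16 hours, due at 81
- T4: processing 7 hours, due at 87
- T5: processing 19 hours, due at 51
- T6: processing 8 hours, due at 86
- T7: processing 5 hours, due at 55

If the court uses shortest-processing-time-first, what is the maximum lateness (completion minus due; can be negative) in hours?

SPT (increasing processing time): T7 T4 T6 T2 T3 T5 T1.
T7: 0→5, due 55, lateness -50
T4: 5→12, due 87, lateness -75
T6: 12→20, due 86, lateness -66
T2: 20→35, due 46, lateness -11
T3: 35→51, due 81, lateness -30
T5: 51→70, due 51, lateness 19
T1: 70→91, due 50, lateness 41
Maximum = 41.

41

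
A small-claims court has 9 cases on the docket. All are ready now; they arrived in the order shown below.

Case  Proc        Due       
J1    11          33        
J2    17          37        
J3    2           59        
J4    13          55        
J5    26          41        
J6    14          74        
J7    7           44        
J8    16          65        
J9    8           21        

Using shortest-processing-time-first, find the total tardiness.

130

SPT (increasing processing time): J3 J7 J9 J1 J4 J6 J8 J2 J5.
J3: 0→2, due 59, tardiness 0
J7: 2→9, due 44, tardiness 0
J9: 9→17, due 21, tardiness 0
J1: 17→28, due 33, tardiness 0
J4: 28→41, due 55, tardiness 0
J6: 41→55, due 74, tardiness 0
J8: 55→71, due 65, tardiness 6
J2: 71→88, due 37, tardiness 51
J5: 88→114, due 41, tardiness 73
Sum = 0+0+0+0+0+0+6+51+73 = 130.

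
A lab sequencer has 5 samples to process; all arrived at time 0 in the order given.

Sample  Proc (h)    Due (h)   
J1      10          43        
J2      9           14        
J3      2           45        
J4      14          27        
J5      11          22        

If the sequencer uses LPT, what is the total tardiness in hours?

34

LPT (decreasing processing time): J4 J5 J1 J2 J3.
J4: 0→14, due 27, tardiness 0
J5: 14→25, due 22, tardiness 3
J1: 25→35, due 43, tardiness 0
J2: 35→44, due 14, tardiness 30
J3: 44→46, due 45, tardiness 1
Sum = 0+3+0+30+1 = 34.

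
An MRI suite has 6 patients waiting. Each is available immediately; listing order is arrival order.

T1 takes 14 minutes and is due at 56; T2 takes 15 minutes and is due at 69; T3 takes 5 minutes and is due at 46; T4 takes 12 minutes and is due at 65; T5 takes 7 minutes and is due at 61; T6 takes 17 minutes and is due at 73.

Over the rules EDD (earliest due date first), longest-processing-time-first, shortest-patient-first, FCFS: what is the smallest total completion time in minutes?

EDD (increasing due date): T3 T1 T5 T4 T2 T6.
T3: 0→5
T1: 5→19
T5: 19→26
T4: 26→38
T2: 38→53
T6: 53→70
Sum = 5+19+26+38+53+70 = 211.
LPT (decreasing processing time): T6 T2 T1 T4 T5 T3.
T6: 0→17
T2: 17→32
T1: 32→46
T4: 46→58
T5: 58→65
T3: 65→70
Sum = 17+32+46+58+65+70 = 288.
SPT (increasing processing time): T3 T5 T4 T1 T2 T6.
T3: 0→5
T5: 5→12
T4: 12→24
T1: 24→38
T2: 38→53
T6: 53→70
Sum = 5+12+24+38+53+70 = 202.
FIFO (arrival order): T1 T2 T3 T4 T5 T6.
T1: 0→14
T2: 14→29
T3: 29→34
T4: 34→46
T5: 46→53
T6: 53→70
Sum = 14+29+34+46+53+70 = 246.
EDD 211, LPT 288, SPT 202, FIFO 246 → minimum 202.

202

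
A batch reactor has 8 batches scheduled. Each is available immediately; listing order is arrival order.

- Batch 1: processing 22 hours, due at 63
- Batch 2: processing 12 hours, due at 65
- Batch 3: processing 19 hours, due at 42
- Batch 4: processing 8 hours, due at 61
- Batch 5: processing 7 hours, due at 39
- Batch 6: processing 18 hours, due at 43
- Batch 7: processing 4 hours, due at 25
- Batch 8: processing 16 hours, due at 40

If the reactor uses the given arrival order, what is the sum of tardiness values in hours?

214

FIFO (arrival order): Batch 1 Batch 2 Batch 3 Batch 4 Batch 5 Batch 6 Batch 7 Batch 8.
Batch 1: 0→22, due 63, tardiness 0
Batch 2: 22→34, due 65, tardiness 0
Batch 3: 34→53, due 42, tardiness 11
Batch 4: 53→61, due 61, tardiness 0
Batch 5: 61→68, due 39, tardiness 29
Batch 6: 68→86, due 43, tardiness 43
Batch 7: 86→90, due 25, tardiness 65
Batch 8: 90→106, due 40, tardiness 66
Sum = 0+0+11+0+29+43+65+66 = 214.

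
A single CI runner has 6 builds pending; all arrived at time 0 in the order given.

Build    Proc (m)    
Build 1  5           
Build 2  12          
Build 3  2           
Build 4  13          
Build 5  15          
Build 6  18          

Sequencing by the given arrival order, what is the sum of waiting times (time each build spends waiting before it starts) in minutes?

120

FIFO (arrival order): Build 1 Build 2 Build 3 Build 4 Build 5 Build 6.
Build 1: waits 0, runs 0→5
Build 2: waits 5, runs 5→17
Build 3: waits 17, runs 17→19
Build 4: waits 19, runs 19→32
Build 5: waits 32, runs 32→47
Build 6: waits 47, runs 47→65
Sum = 0+5+17+19+32+47 = 120.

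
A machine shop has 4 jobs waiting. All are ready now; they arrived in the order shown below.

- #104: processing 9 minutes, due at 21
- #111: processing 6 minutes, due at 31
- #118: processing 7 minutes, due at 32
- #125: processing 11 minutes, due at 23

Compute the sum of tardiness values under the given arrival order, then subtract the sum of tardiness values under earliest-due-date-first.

FIFO (arrival order): #104 #111 #118 #125.
#104: 0→9, due 21, tardiness 0
#111: 9→15, due 31, tardiness 0
#118: 15→22, due 32, tardiness 0
#125: 22→33, due 23, tardiness 10
Sum = 0+0+0+10 = 10.
EDD (increasing due date): #104 #125 #111 #118.
#104: 0→9, due 21, tardiness 0
#125: 9→20, due 23, tardiness 0
#111: 20→26, due 31, tardiness 0
#118: 26→33, due 32, tardiness 1
Sum = 0+0+0+1 = 1.
Difference = 10 − 1 = 9.

9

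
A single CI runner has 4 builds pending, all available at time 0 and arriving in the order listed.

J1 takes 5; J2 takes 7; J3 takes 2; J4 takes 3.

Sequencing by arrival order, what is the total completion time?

FIFO (arrival order): J1 J2 J3 J4.
J1: 0→5
J2: 5→12
J3: 12→14
J4: 14→17
Sum = 5+12+14+17 = 48.

48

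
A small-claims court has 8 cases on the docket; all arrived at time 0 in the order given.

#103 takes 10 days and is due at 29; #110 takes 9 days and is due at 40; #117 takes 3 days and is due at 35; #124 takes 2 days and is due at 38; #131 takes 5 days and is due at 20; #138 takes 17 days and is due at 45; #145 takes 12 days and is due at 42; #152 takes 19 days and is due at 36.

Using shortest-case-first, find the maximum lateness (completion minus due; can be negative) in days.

41

SPT (increasing processing time): #124 #117 #131 #110 #103 #145 #138 #152.
#124: 0→2, due 38, lateness -36
#117: 2→5, due 35, lateness -30
#131: 5→10, due 20, lateness -10
#110: 10→19, due 40, lateness -21
#103: 19→29, due 29, lateness 0
#145: 29→41, due 42, lateness -1
#138: 41→58, due 45, lateness 13
#152: 58→77, due 36, lateness 41
Maximum = 41.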